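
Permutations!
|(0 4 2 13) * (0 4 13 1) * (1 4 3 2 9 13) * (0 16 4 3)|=|(0 1 16 4 9 13)(2 3)|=6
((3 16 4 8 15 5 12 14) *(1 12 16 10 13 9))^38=((1 12 14 3 10 13 9)(4 8 15 5 16))^38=(1 3 9 14 13 12 10)(4 5 8 16 15)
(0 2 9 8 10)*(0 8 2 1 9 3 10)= [1, 9, 3, 10, 4, 5, 6, 7, 0, 2, 8]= (0 1 9 2 3 10 8)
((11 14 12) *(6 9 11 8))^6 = (14)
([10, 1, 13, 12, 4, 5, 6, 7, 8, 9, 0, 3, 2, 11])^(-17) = (0 10)(2 3 13 12 11)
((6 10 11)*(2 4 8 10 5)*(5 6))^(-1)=((2 4 8 10 11 5))^(-1)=(2 5 11 10 8 4)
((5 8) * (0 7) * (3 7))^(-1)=((0 3 7)(5 8))^(-1)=(0 7 3)(5 8)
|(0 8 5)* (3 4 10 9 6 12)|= |(0 8 5)(3 4 10 9 6 12)|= 6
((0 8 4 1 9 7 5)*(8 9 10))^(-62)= (0 7)(1 8)(4 10)(5 9)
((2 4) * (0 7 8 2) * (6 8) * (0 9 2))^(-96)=((0 7 6 8)(2 4 9))^(-96)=(9)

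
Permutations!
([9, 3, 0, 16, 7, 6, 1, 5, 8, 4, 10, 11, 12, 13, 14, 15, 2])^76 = (0 1 4 16 5)(2 6 9 3 7)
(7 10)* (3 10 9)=[0, 1, 2, 10, 4, 5, 6, 9, 8, 3, 7]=(3 10 7 9)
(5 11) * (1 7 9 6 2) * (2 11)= (1 7 9 6 11 5 2)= [0, 7, 1, 3, 4, 2, 11, 9, 8, 6, 10, 5]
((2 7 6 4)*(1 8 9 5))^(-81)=(1 5 9 8)(2 4 6 7)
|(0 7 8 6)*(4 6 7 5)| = |(0 5 4 6)(7 8)| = 4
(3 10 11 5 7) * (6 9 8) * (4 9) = [0, 1, 2, 10, 9, 7, 4, 3, 6, 8, 11, 5] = (3 10 11 5 7)(4 9 8 6)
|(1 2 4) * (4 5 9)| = 5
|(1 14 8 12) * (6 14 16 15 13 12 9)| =|(1 16 15 13 12)(6 14 8 9)| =20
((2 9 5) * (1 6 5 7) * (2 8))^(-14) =(9)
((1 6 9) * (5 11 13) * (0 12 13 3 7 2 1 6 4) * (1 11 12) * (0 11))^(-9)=((0 1 4 11 3 7 2)(5 12 13)(6 9))^(-9)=(13)(0 7 11 1 2 3 4)(6 9)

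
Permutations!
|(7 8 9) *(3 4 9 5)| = 6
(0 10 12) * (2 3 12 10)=(0 2 3 12)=[2, 1, 3, 12, 4, 5, 6, 7, 8, 9, 10, 11, 0]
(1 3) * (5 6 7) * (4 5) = (1 3)(4 5 6 7) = [0, 3, 2, 1, 5, 6, 7, 4]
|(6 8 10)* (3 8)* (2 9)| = |(2 9)(3 8 10 6)| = 4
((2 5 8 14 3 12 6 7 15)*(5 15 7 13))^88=((2 15)(3 12 6 13 5 8 14))^88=(15)(3 5 12 8 6 14 13)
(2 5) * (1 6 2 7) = [0, 6, 5, 3, 4, 7, 2, 1] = (1 6 2 5 7)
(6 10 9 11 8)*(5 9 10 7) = (5 9 11 8 6 7) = [0, 1, 2, 3, 4, 9, 7, 5, 6, 11, 10, 8]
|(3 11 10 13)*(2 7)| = |(2 7)(3 11 10 13)| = 4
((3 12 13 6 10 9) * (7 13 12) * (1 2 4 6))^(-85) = ((1 2 4 6 10 9 3 7 13))^(-85) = (1 9 2 3 4 7 6 13 10)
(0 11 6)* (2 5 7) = (0 11 6)(2 5 7) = [11, 1, 5, 3, 4, 7, 0, 2, 8, 9, 10, 6]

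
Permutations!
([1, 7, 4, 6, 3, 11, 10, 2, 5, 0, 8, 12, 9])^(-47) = (0 3 11 7 10 9 4 5 1 6 12 2 8)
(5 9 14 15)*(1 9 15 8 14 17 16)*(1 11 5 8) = [0, 9, 2, 3, 4, 15, 6, 7, 14, 17, 10, 5, 12, 13, 1, 8, 11, 16] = (1 9 17 16 11 5 15 8 14)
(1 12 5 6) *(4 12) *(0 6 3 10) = [6, 4, 2, 10, 12, 3, 1, 7, 8, 9, 0, 11, 5] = (0 6 1 4 12 5 3 10)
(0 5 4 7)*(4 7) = (0 5 7) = [5, 1, 2, 3, 4, 7, 6, 0]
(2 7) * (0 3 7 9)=(0 3 7 2 9)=[3, 1, 9, 7, 4, 5, 6, 2, 8, 0]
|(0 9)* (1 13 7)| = 6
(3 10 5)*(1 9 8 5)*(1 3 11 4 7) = [0, 9, 2, 10, 7, 11, 6, 1, 5, 8, 3, 4] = (1 9 8 5 11 4 7)(3 10)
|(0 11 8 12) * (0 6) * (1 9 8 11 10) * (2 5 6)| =9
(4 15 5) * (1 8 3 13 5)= (1 8 3 13 5 4 15)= [0, 8, 2, 13, 15, 4, 6, 7, 3, 9, 10, 11, 12, 5, 14, 1]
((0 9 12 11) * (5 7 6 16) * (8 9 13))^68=((0 13 8 9 12 11)(5 7 6 16))^68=(16)(0 8 12)(9 11 13)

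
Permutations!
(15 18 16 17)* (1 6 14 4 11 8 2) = (1 6 14 4 11 8 2)(15 18 16 17) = [0, 6, 1, 3, 11, 5, 14, 7, 2, 9, 10, 8, 12, 13, 4, 18, 17, 15, 16]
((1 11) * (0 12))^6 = (12)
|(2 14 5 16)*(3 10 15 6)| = |(2 14 5 16)(3 10 15 6)| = 4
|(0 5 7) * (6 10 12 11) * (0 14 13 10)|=9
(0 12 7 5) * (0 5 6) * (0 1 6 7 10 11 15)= (0 12 10 11 15)(1 6)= [12, 6, 2, 3, 4, 5, 1, 7, 8, 9, 11, 15, 10, 13, 14, 0]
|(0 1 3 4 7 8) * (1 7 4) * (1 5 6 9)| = 15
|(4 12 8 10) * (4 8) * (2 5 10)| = |(2 5 10 8)(4 12)| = 4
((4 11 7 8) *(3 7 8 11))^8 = (3 8 7 4 11)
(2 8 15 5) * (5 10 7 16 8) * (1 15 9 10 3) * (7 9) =(1 15 3)(2 5)(7 16 8)(9 10) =[0, 15, 5, 1, 4, 2, 6, 16, 7, 10, 9, 11, 12, 13, 14, 3, 8]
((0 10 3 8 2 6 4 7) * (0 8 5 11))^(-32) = (0 5 10 11 3)(2 7 6 8 4)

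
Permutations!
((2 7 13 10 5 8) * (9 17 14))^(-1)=(2 8 5 10 13 7)(9 14 17)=((2 7 13 10 5 8)(9 17 14))^(-1)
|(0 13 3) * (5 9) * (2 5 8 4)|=15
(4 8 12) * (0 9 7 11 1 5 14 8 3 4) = (0 9 7 11 1 5 14 8 12)(3 4) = [9, 5, 2, 4, 3, 14, 6, 11, 12, 7, 10, 1, 0, 13, 8]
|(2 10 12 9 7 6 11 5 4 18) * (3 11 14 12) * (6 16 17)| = 7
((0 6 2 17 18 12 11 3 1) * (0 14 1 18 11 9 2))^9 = ((0 6)(1 14)(2 17 11 3 18 12 9))^9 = (0 6)(1 14)(2 11 18 9 17 3 12)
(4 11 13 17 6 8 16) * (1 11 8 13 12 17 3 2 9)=(1 11 12 17 6 13 3 2 9)(4 8 16)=[0, 11, 9, 2, 8, 5, 13, 7, 16, 1, 10, 12, 17, 3, 14, 15, 4, 6]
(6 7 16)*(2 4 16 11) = (2 4 16 6 7 11) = [0, 1, 4, 3, 16, 5, 7, 11, 8, 9, 10, 2, 12, 13, 14, 15, 6]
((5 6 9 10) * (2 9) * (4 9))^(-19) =(2 6 5 10 9 4)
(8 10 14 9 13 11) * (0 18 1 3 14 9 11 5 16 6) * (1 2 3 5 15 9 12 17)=(0 18 2 3 14 11 8 10 12 17 1 5 16 6)(9 13 15)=[18, 5, 3, 14, 4, 16, 0, 7, 10, 13, 12, 8, 17, 15, 11, 9, 6, 1, 2]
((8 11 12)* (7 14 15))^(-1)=((7 14 15)(8 11 12))^(-1)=(7 15 14)(8 12 11)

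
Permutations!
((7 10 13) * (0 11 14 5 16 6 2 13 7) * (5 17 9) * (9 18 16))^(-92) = (0 2 16 17 11 13 6 18 14)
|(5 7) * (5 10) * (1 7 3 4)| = 6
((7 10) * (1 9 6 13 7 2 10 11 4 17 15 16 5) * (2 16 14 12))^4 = (1 7 15 10 9 11 14 16 6 4 12 5 13 17 2)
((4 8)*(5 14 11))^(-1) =(4 8)(5 11 14)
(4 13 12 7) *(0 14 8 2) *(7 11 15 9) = (0 14 8 2)(4 13 12 11 15 9 7) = [14, 1, 0, 3, 13, 5, 6, 4, 2, 7, 10, 15, 11, 12, 8, 9]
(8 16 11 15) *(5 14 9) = (5 14 9)(8 16 11 15) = [0, 1, 2, 3, 4, 14, 6, 7, 16, 5, 10, 15, 12, 13, 9, 8, 11]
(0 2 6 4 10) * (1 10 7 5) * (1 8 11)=[2, 10, 6, 3, 7, 8, 4, 5, 11, 9, 0, 1]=(0 2 6 4 7 5 8 11 1 10)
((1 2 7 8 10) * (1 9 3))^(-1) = (1 3 9 10 8 7 2)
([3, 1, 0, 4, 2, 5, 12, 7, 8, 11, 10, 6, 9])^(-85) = [2, 1, 4, 0, 3, 5, 11, 7, 8, 12, 10, 9, 6]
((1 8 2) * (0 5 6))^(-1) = ((0 5 6)(1 8 2))^(-1) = (0 6 5)(1 2 8)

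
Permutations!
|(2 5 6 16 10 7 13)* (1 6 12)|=9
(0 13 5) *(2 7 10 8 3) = (0 13 5)(2 7 10 8 3) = [13, 1, 7, 2, 4, 0, 6, 10, 3, 9, 8, 11, 12, 5]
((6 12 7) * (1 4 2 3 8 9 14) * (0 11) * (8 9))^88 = (1 9 2)(3 4 14)(6 12 7)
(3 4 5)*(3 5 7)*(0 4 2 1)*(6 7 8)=(0 4 8 6 7 3 2 1)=[4, 0, 1, 2, 8, 5, 7, 3, 6]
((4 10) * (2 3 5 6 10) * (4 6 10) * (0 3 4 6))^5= ((0 3 5 10)(2 4))^5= (0 3 5 10)(2 4)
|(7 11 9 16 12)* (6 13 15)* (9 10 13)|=|(6 9 16 12 7 11 10 13 15)|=9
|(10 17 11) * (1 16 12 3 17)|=7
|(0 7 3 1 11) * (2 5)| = 10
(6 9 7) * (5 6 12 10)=(5 6 9 7 12 10)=[0, 1, 2, 3, 4, 6, 9, 12, 8, 7, 5, 11, 10]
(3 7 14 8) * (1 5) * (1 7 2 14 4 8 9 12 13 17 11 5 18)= (1 18)(2 14 9 12 13 17 11 5 7 4 8 3)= [0, 18, 14, 2, 8, 7, 6, 4, 3, 12, 10, 5, 13, 17, 9, 15, 16, 11, 1]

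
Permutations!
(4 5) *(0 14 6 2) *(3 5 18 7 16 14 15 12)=[15, 1, 0, 5, 18, 4, 2, 16, 8, 9, 10, 11, 3, 13, 6, 12, 14, 17, 7]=(0 15 12 3 5 4 18 7 16 14 6 2)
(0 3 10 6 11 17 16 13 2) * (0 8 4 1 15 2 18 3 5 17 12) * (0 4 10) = (0 5 17 16 13 18 3)(1 15 2 8 10 6 11 12 4) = [5, 15, 8, 0, 1, 17, 11, 7, 10, 9, 6, 12, 4, 18, 14, 2, 13, 16, 3]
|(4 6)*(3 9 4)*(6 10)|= |(3 9 4 10 6)|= 5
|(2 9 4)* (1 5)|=6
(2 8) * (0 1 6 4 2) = (0 1 6 4 2 8) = [1, 6, 8, 3, 2, 5, 4, 7, 0]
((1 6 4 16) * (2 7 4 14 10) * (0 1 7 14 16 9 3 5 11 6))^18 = (3 11 16 4)(5 6 7 9)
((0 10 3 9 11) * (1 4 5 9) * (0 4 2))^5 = (4 5 9 11)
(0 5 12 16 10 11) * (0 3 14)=[5, 1, 2, 14, 4, 12, 6, 7, 8, 9, 11, 3, 16, 13, 0, 15, 10]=(0 5 12 16 10 11 3 14)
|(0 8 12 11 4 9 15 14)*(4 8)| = |(0 4 9 15 14)(8 12 11)| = 15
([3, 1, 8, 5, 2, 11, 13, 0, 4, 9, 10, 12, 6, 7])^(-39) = [3, 1, 2, 5, 4, 11, 13, 0, 8, 9, 10, 12, 6, 7]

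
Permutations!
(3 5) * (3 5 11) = (3 11) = [0, 1, 2, 11, 4, 5, 6, 7, 8, 9, 10, 3]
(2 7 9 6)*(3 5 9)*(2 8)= (2 7 3 5 9 6 8)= [0, 1, 7, 5, 4, 9, 8, 3, 2, 6]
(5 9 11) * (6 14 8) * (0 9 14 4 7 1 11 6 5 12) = (0 9 6 4 7 1 11 12)(5 14 8) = [9, 11, 2, 3, 7, 14, 4, 1, 5, 6, 10, 12, 0, 13, 8]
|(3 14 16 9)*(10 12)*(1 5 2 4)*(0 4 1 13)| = 12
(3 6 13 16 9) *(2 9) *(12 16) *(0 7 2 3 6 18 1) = (0 7 2 9 6 13 12 16 3 18 1) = [7, 0, 9, 18, 4, 5, 13, 2, 8, 6, 10, 11, 16, 12, 14, 15, 3, 17, 1]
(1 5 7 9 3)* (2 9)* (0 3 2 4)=(0 3 1 5 7 4)(2 9)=[3, 5, 9, 1, 0, 7, 6, 4, 8, 2]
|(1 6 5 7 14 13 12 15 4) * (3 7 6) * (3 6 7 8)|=|(1 6 5 7 14 13 12 15 4)(3 8)|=18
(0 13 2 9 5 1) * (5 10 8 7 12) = (0 13 2 9 10 8 7 12 5 1) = [13, 0, 9, 3, 4, 1, 6, 12, 7, 10, 8, 11, 5, 2]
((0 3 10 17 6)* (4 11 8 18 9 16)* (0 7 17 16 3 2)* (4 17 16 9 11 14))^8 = (3 9 10)(8 11 18)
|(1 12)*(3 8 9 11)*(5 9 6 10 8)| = 12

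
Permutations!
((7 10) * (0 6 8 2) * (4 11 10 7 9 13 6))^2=((0 4 11 10 9 13 6 8 2))^2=(0 11 9 6 2 4 10 13 8)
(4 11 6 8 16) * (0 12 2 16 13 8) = (0 12 2 16 4 11 6)(8 13) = [12, 1, 16, 3, 11, 5, 0, 7, 13, 9, 10, 6, 2, 8, 14, 15, 4]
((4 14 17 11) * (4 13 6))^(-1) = (4 6 13 11 17 14) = ((4 14 17 11 13 6))^(-1)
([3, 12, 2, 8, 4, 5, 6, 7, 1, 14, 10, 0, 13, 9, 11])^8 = (0 11 14 9 13 12 1 8 3)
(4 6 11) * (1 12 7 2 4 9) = (1 12 7 2 4 6 11 9) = [0, 12, 4, 3, 6, 5, 11, 2, 8, 1, 10, 9, 7]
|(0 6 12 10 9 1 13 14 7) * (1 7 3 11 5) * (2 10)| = 42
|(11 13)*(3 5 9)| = |(3 5 9)(11 13)| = 6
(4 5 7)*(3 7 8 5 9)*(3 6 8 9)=(3 7 4)(5 9 6 8)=[0, 1, 2, 7, 3, 9, 8, 4, 5, 6]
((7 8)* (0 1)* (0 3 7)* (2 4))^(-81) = ((0 1 3 7 8)(2 4))^(-81) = (0 8 7 3 1)(2 4)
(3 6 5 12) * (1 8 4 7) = (1 8 4 7)(3 6 5 12) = [0, 8, 2, 6, 7, 12, 5, 1, 4, 9, 10, 11, 3]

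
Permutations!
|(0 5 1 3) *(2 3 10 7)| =|(0 5 1 10 7 2 3)| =7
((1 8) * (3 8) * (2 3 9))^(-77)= ((1 9 2 3 8))^(-77)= (1 3 9 8 2)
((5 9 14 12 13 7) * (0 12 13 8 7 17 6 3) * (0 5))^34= (0 8)(3 6 17 13 14 9 5)(7 12)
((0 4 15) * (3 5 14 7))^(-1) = (0 15 4)(3 7 14 5)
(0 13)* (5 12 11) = (0 13)(5 12 11) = [13, 1, 2, 3, 4, 12, 6, 7, 8, 9, 10, 5, 11, 0]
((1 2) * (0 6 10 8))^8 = (10)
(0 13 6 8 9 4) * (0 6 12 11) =(0 13 12 11)(4 6 8 9) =[13, 1, 2, 3, 6, 5, 8, 7, 9, 4, 10, 0, 11, 12]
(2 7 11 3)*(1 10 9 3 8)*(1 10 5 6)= [0, 5, 7, 2, 4, 6, 1, 11, 10, 3, 9, 8]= (1 5 6)(2 7 11 8 10 9 3)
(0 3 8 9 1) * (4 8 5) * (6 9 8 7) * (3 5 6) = (0 5 4 7 3 6 9 1) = [5, 0, 2, 6, 7, 4, 9, 3, 8, 1]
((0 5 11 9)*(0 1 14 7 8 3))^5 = ((0 5 11 9 1 14 7 8 3))^5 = (0 14 5 7 11 8 9 3 1)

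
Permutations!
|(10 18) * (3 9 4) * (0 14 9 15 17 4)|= |(0 14 9)(3 15 17 4)(10 18)|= 12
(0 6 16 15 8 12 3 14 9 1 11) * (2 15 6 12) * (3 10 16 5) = (0 12 10 16 6 5 3 14 9 1 11)(2 15 8) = [12, 11, 15, 14, 4, 3, 5, 7, 2, 1, 16, 0, 10, 13, 9, 8, 6]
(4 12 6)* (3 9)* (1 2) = [0, 2, 1, 9, 12, 5, 4, 7, 8, 3, 10, 11, 6] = (1 2)(3 9)(4 12 6)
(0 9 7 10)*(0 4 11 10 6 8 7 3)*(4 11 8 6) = (0 9 3)(4 8 7)(10 11) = [9, 1, 2, 0, 8, 5, 6, 4, 7, 3, 11, 10]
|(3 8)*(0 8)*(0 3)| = |(0 8)| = 2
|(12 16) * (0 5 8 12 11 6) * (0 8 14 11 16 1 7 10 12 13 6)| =|(16)(0 5 14 11)(1 7 10 12)(6 8 13)| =12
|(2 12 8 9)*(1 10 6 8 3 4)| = |(1 10 6 8 9 2 12 3 4)| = 9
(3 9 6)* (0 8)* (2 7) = (0 8)(2 7)(3 9 6) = [8, 1, 7, 9, 4, 5, 3, 2, 0, 6]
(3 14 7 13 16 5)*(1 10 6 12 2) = (1 10 6 12 2)(3 14 7 13 16 5) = [0, 10, 1, 14, 4, 3, 12, 13, 8, 9, 6, 11, 2, 16, 7, 15, 5]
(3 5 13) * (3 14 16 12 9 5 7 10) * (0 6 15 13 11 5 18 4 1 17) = [6, 17, 2, 7, 1, 11, 15, 10, 8, 18, 3, 5, 9, 14, 16, 13, 12, 0, 4] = (0 6 15 13 14 16 12 9 18 4 1 17)(3 7 10)(5 11)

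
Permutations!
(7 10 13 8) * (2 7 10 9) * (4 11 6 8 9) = (2 7 4 11 6 8 10 13 9) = [0, 1, 7, 3, 11, 5, 8, 4, 10, 2, 13, 6, 12, 9]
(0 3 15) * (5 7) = (0 3 15)(5 7) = [3, 1, 2, 15, 4, 7, 6, 5, 8, 9, 10, 11, 12, 13, 14, 0]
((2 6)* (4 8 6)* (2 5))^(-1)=((2 4 8 6 5))^(-1)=(2 5 6 8 4)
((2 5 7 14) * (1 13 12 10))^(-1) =(1 10 12 13)(2 14 7 5)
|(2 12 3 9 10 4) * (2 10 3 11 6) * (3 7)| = 12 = |(2 12 11 6)(3 9 7)(4 10)|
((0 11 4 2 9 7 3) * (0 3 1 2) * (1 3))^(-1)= ((0 11 4)(1 2 9 7 3))^(-1)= (0 4 11)(1 3 7 9 2)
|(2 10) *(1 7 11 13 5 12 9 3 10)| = 10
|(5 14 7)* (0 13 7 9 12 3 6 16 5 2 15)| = 35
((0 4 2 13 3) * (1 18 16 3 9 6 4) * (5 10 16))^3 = (0 5 3 18 16 1 10)(2 6 13 4 9)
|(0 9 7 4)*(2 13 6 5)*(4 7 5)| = 7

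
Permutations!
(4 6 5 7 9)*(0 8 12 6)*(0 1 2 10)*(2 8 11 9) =(0 11 9 4 1 8 12 6 5 7 2 10) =[11, 8, 10, 3, 1, 7, 5, 2, 12, 4, 0, 9, 6]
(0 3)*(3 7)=(0 7 3)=[7, 1, 2, 0, 4, 5, 6, 3]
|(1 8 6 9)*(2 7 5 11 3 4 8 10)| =|(1 10 2 7 5 11 3 4 8 6 9)| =11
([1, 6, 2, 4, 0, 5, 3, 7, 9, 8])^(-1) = (0 4 3 6 1)(8 9)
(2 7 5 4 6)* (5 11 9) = (2 7 11 9 5 4 6) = [0, 1, 7, 3, 6, 4, 2, 11, 8, 5, 10, 9]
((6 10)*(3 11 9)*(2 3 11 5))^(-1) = ((2 3 5)(6 10)(9 11))^(-1) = (2 5 3)(6 10)(9 11)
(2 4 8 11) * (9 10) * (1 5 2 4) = (1 5 2)(4 8 11)(9 10) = [0, 5, 1, 3, 8, 2, 6, 7, 11, 10, 9, 4]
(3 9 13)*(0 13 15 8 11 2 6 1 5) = [13, 5, 6, 9, 4, 0, 1, 7, 11, 15, 10, 2, 12, 3, 14, 8] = (0 13 3 9 15 8 11 2 6 1 5)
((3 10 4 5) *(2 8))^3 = (2 8)(3 5 4 10)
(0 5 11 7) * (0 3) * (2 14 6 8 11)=(0 5 2 14 6 8 11 7 3)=[5, 1, 14, 0, 4, 2, 8, 3, 11, 9, 10, 7, 12, 13, 6]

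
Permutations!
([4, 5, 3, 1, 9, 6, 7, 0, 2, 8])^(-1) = (0 7 6 5 1 3 2 8 9 4)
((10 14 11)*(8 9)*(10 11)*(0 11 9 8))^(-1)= (0 9 11)(10 14)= ((0 11 9)(10 14))^(-1)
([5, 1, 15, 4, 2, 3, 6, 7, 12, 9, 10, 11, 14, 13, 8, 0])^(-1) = (0 15 2 4 3 5)(8 14 12)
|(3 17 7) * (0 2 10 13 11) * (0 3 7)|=|(0 2 10 13 11 3 17)|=7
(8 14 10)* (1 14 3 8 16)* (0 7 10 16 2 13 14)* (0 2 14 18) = [7, 2, 13, 8, 4, 5, 6, 10, 3, 9, 14, 11, 12, 18, 16, 15, 1, 17, 0] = (0 7 10 14 16 1 2 13 18)(3 8)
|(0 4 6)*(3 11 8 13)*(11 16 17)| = 6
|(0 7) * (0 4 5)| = 4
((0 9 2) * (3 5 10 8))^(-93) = ((0 9 2)(3 5 10 8))^(-93) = (3 8 10 5)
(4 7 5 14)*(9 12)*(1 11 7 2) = [0, 11, 1, 3, 2, 14, 6, 5, 8, 12, 10, 7, 9, 13, 4] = (1 11 7 5 14 4 2)(9 12)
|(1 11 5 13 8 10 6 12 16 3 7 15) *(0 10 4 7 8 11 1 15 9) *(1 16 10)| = 24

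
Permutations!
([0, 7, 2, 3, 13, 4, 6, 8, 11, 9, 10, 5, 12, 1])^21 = (13)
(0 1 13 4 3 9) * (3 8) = (0 1 13 4 8 3 9) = [1, 13, 2, 9, 8, 5, 6, 7, 3, 0, 10, 11, 12, 4]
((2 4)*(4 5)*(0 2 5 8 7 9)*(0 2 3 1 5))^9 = ((0 3 1 5 4)(2 8 7 9))^9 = (0 4 5 1 3)(2 8 7 9)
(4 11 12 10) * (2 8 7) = (2 8 7)(4 11 12 10) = [0, 1, 8, 3, 11, 5, 6, 2, 7, 9, 4, 12, 10]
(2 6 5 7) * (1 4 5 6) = (1 4 5 7 2) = [0, 4, 1, 3, 5, 7, 6, 2]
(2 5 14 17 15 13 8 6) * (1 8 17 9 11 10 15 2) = (1 8 6)(2 5 14 9 11 10 15 13 17) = [0, 8, 5, 3, 4, 14, 1, 7, 6, 11, 15, 10, 12, 17, 9, 13, 16, 2]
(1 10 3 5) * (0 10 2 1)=[10, 2, 1, 5, 4, 0, 6, 7, 8, 9, 3]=(0 10 3 5)(1 2)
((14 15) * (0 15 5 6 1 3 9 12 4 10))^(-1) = (0 10 4 12 9 3 1 6 5 14 15)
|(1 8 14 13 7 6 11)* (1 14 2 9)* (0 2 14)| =10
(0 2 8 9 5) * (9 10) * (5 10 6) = (0 2 8 6 5)(9 10) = [2, 1, 8, 3, 4, 0, 5, 7, 6, 10, 9]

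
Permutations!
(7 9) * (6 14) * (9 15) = [0, 1, 2, 3, 4, 5, 14, 15, 8, 7, 10, 11, 12, 13, 6, 9] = (6 14)(7 15 9)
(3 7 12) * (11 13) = (3 7 12)(11 13) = [0, 1, 2, 7, 4, 5, 6, 12, 8, 9, 10, 13, 3, 11]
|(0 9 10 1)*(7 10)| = 5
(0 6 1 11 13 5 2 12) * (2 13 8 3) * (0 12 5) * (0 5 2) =(0 6 1 11 8 3)(5 13) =[6, 11, 2, 0, 4, 13, 1, 7, 3, 9, 10, 8, 12, 5]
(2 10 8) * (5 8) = [0, 1, 10, 3, 4, 8, 6, 7, 2, 9, 5] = (2 10 5 8)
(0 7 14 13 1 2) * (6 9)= (0 7 14 13 1 2)(6 9)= [7, 2, 0, 3, 4, 5, 9, 14, 8, 6, 10, 11, 12, 1, 13]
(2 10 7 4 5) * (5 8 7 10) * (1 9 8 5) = (10)(1 9 8 7 4 5 2) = [0, 9, 1, 3, 5, 2, 6, 4, 7, 8, 10]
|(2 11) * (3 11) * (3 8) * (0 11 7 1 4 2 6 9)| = |(0 11 6 9)(1 4 2 8 3 7)| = 12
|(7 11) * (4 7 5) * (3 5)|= 5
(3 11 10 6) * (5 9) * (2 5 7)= (2 5 9 7)(3 11 10 6)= [0, 1, 5, 11, 4, 9, 3, 2, 8, 7, 6, 10]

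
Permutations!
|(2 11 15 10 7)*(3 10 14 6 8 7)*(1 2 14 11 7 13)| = 14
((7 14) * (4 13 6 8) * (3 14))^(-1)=(3 7 14)(4 8 6 13)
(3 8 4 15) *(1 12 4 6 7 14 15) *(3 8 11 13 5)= (1 12 4)(3 11 13 5)(6 7 14 15 8)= [0, 12, 2, 11, 1, 3, 7, 14, 6, 9, 10, 13, 4, 5, 15, 8]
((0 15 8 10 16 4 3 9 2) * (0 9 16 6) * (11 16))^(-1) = (0 6 10 8 15)(2 9)(3 4 16 11)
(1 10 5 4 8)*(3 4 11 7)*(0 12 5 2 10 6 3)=(0 12 5 11 7)(1 6 3 4 8)(2 10)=[12, 6, 10, 4, 8, 11, 3, 0, 1, 9, 2, 7, 5]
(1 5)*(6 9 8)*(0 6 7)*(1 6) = [1, 5, 2, 3, 4, 6, 9, 0, 7, 8] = (0 1 5 6 9 8 7)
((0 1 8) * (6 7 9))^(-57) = (9) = ((0 1 8)(6 7 9))^(-57)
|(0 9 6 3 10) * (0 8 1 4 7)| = 9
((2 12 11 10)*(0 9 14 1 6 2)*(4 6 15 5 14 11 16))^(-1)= (0 10 11 9)(1 14 5 15)(2 6 4 16 12)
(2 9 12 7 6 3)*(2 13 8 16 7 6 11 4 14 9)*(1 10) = [0, 10, 2, 13, 14, 5, 3, 11, 16, 12, 1, 4, 6, 8, 9, 15, 7] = (1 10)(3 13 8 16 7 11 4 14 9 12 6)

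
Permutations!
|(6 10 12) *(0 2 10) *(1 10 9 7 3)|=9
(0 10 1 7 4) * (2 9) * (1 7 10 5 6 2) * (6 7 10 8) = [5, 8, 9, 3, 0, 7, 2, 4, 6, 1, 10] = (10)(0 5 7 4)(1 8 6 2 9)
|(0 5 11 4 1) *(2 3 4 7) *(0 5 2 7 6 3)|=|(0 2)(1 5 11 6 3 4)|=6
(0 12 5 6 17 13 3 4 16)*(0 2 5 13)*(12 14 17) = (0 14 17)(2 5 6 12 13 3 4 16) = [14, 1, 5, 4, 16, 6, 12, 7, 8, 9, 10, 11, 13, 3, 17, 15, 2, 0]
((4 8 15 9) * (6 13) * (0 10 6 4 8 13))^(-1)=(0 6 10)(4 13)(8 9 15)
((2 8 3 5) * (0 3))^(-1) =((0 3 5 2 8))^(-1) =(0 8 2 5 3)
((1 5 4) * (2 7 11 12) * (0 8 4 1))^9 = ((0 8 4)(1 5)(2 7 11 12))^9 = (1 5)(2 7 11 12)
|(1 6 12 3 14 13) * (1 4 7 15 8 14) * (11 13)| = 28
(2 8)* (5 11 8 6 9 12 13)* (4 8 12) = (2 6 9 4 8)(5 11 12 13) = [0, 1, 6, 3, 8, 11, 9, 7, 2, 4, 10, 12, 13, 5]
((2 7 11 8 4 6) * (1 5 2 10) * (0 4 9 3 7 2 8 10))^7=(0 4 6)(1 10 11 7 3 9 8 5)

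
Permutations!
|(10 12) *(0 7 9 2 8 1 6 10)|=9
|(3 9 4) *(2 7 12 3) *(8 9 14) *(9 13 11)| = |(2 7 12 3 14 8 13 11 9 4)| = 10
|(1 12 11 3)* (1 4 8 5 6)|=8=|(1 12 11 3 4 8 5 6)|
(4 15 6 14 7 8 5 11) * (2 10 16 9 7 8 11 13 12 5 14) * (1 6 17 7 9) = (1 6 2 10 16)(4 15 17 7 11)(5 13 12)(8 14) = [0, 6, 10, 3, 15, 13, 2, 11, 14, 9, 16, 4, 5, 12, 8, 17, 1, 7]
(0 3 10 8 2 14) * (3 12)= (0 12 3 10 8 2 14)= [12, 1, 14, 10, 4, 5, 6, 7, 2, 9, 8, 11, 3, 13, 0]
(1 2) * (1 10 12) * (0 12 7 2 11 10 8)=(0 12 1 11 10 7 2 8)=[12, 11, 8, 3, 4, 5, 6, 2, 0, 9, 7, 10, 1]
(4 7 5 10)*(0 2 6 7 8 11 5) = (0 2 6 7)(4 8 11 5 10) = [2, 1, 6, 3, 8, 10, 7, 0, 11, 9, 4, 5]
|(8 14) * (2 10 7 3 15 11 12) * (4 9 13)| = 42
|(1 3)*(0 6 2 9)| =4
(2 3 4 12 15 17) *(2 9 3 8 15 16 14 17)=(2 8 15)(3 4 12 16 14 17 9)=[0, 1, 8, 4, 12, 5, 6, 7, 15, 3, 10, 11, 16, 13, 17, 2, 14, 9]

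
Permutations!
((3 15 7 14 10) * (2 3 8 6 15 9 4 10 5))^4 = (2 10 7 3 8 14 9 6 5 4 15)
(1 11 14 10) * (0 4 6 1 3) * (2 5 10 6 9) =(0 4 9 2 5 10 3)(1 11 14 6) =[4, 11, 5, 0, 9, 10, 1, 7, 8, 2, 3, 14, 12, 13, 6]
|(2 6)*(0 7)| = |(0 7)(2 6)| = 2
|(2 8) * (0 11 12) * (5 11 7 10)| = |(0 7 10 5 11 12)(2 8)| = 6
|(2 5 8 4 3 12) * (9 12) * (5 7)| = 8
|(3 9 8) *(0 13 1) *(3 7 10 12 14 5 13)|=|(0 3 9 8 7 10 12 14 5 13 1)|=11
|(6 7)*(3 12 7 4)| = |(3 12 7 6 4)| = 5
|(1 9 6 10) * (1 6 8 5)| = 4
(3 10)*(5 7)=[0, 1, 2, 10, 4, 7, 6, 5, 8, 9, 3]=(3 10)(5 7)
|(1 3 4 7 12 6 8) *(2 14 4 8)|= |(1 3 8)(2 14 4 7 12 6)|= 6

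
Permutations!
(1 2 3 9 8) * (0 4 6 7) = (0 4 6 7)(1 2 3 9 8) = [4, 2, 3, 9, 6, 5, 7, 0, 1, 8]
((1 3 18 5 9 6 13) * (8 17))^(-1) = (1 13 6 9 5 18 3)(8 17)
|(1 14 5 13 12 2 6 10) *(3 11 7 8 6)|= |(1 14 5 13 12 2 3 11 7 8 6 10)|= 12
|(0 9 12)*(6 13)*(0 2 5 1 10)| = |(0 9 12 2 5 1 10)(6 13)| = 14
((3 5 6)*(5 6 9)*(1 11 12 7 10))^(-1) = (1 10 7 12 11)(3 6)(5 9)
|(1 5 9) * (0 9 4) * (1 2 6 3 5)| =7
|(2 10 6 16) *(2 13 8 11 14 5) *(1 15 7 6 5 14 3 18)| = 30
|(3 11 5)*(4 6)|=6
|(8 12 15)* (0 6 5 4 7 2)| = 6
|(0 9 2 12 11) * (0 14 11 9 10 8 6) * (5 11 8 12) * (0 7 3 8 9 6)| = 35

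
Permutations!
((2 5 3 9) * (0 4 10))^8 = ((0 4 10)(2 5 3 9))^8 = (0 10 4)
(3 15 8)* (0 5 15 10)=(0 5 15 8 3 10)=[5, 1, 2, 10, 4, 15, 6, 7, 3, 9, 0, 11, 12, 13, 14, 8]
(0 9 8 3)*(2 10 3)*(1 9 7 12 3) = (0 7 12 3)(1 9 8 2 10) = [7, 9, 10, 0, 4, 5, 6, 12, 2, 8, 1, 11, 3]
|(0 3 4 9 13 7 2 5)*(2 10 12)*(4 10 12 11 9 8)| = 10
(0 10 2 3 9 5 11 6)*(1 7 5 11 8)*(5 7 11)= (0 10 2 3 9 5 8 1 11 6)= [10, 11, 3, 9, 4, 8, 0, 7, 1, 5, 2, 6]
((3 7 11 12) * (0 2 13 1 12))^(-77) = (0 1 7 2 12 11 13 3)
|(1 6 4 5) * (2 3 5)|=|(1 6 4 2 3 5)|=6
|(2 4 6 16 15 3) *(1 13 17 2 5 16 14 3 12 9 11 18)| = 15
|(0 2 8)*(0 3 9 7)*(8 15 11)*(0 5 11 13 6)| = 30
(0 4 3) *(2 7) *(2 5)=(0 4 3)(2 7 5)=[4, 1, 7, 0, 3, 2, 6, 5]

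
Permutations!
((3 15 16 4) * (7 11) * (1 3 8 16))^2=(1 15 3)(4 16 8)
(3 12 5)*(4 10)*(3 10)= [0, 1, 2, 12, 3, 10, 6, 7, 8, 9, 4, 11, 5]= (3 12 5 10 4)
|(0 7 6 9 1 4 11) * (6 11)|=|(0 7 11)(1 4 6 9)|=12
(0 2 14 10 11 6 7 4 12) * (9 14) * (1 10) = (0 2 9 14 1 10 11 6 7 4 12) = [2, 10, 9, 3, 12, 5, 7, 4, 8, 14, 11, 6, 0, 13, 1]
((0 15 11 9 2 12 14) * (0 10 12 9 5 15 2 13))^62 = (0 9)(2 13)(5 11 15)(10 14 12)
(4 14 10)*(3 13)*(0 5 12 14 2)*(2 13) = (0 5 12 14 10 4 13 3 2) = [5, 1, 0, 2, 13, 12, 6, 7, 8, 9, 4, 11, 14, 3, 10]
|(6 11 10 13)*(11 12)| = 5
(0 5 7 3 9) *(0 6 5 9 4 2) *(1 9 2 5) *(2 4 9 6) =(0 4 5 7 3 9 2)(1 6) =[4, 6, 0, 9, 5, 7, 1, 3, 8, 2]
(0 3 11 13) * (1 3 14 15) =(0 14 15 1 3 11 13) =[14, 3, 2, 11, 4, 5, 6, 7, 8, 9, 10, 13, 12, 0, 15, 1]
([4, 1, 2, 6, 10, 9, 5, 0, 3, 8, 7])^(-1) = (0 7 10 4)(3 8 9 5 6)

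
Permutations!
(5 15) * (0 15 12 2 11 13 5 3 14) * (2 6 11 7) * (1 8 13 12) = [15, 8, 7, 14, 4, 1, 11, 2, 13, 9, 10, 12, 6, 5, 0, 3] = (0 15 3 14)(1 8 13 5)(2 7)(6 11 12)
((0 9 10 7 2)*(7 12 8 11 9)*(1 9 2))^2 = ((0 7 1 9 10 12 8 11 2))^2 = (0 1 10 8 2 7 9 12 11)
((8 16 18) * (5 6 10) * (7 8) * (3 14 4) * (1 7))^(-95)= (18)(3 14 4)(5 6 10)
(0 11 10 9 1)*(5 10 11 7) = (11)(0 7 5 10 9 1) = [7, 0, 2, 3, 4, 10, 6, 5, 8, 1, 9, 11]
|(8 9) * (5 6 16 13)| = |(5 6 16 13)(8 9)| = 4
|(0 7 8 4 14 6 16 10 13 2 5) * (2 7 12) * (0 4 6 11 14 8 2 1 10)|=12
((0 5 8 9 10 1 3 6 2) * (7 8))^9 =(0 2 6 3 1 10 9 8 7 5)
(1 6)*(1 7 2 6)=[0, 1, 6, 3, 4, 5, 7, 2]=(2 6 7)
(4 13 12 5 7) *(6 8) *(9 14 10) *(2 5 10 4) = (2 5 7)(4 13 12 10 9 14)(6 8) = [0, 1, 5, 3, 13, 7, 8, 2, 6, 14, 9, 11, 10, 12, 4]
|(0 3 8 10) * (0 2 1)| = 6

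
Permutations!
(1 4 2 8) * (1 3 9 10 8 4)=(2 4)(3 9 10 8)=[0, 1, 4, 9, 2, 5, 6, 7, 3, 10, 8]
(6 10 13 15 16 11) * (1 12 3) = (1 12 3)(6 10 13 15 16 11) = [0, 12, 2, 1, 4, 5, 10, 7, 8, 9, 13, 6, 3, 15, 14, 16, 11]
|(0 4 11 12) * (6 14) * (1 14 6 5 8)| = 4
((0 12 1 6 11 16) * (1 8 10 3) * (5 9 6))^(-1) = ((0 12 8 10 3 1 5 9 6 11 16))^(-1) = (0 16 11 6 9 5 1 3 10 8 12)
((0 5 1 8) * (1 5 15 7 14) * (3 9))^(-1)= ((0 15 7 14 1 8)(3 9))^(-1)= (0 8 1 14 7 15)(3 9)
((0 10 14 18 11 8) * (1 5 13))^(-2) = ((0 10 14 18 11 8)(1 5 13))^(-2) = (0 11 14)(1 5 13)(8 18 10)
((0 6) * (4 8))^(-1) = (0 6)(4 8)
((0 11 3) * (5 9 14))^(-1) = ((0 11 3)(5 9 14))^(-1) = (0 3 11)(5 14 9)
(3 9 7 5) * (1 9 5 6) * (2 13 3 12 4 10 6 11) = (1 9 7 11 2 13 3 5 12 4 10 6) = [0, 9, 13, 5, 10, 12, 1, 11, 8, 7, 6, 2, 4, 3]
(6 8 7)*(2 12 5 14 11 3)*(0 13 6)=(0 13 6 8 7)(2 12 5 14 11 3)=[13, 1, 12, 2, 4, 14, 8, 0, 7, 9, 10, 3, 5, 6, 11]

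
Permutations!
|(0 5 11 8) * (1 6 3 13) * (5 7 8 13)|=6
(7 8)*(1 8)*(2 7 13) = (1 8 13 2 7) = [0, 8, 7, 3, 4, 5, 6, 1, 13, 9, 10, 11, 12, 2]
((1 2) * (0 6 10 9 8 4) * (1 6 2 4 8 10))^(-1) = ((0 2 6 1 4)(9 10))^(-1) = (0 4 1 6 2)(9 10)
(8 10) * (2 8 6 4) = (2 8 10 6 4) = [0, 1, 8, 3, 2, 5, 4, 7, 10, 9, 6]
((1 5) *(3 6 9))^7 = ((1 5)(3 6 9))^7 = (1 5)(3 6 9)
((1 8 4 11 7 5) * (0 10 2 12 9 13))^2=((0 10 2 12 9 13)(1 8 4 11 7 5))^2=(0 2 9)(1 4 7)(5 8 11)(10 12 13)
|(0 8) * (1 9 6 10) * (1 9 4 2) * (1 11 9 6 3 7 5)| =|(0 8)(1 4 2 11 9 3 7 5)(6 10)| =8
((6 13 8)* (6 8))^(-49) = (6 13)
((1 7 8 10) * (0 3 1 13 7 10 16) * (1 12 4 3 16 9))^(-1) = (0 16)(1 9 8 7 13 10)(3 4 12)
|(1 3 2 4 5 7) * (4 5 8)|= |(1 3 2 5 7)(4 8)|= 10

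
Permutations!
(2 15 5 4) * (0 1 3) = (0 1 3)(2 15 5 4) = [1, 3, 15, 0, 2, 4, 6, 7, 8, 9, 10, 11, 12, 13, 14, 5]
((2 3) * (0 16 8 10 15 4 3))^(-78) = (0 8 15 3)(2 16 10 4)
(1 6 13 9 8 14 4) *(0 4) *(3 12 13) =[4, 6, 2, 12, 1, 5, 3, 7, 14, 8, 10, 11, 13, 9, 0] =(0 4 1 6 3 12 13 9 8 14)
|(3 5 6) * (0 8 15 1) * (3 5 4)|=|(0 8 15 1)(3 4)(5 6)|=4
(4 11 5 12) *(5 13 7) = (4 11 13 7 5 12) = [0, 1, 2, 3, 11, 12, 6, 5, 8, 9, 10, 13, 4, 7]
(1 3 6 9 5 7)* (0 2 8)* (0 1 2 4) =(0 4)(1 3 6 9 5 7 2 8) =[4, 3, 8, 6, 0, 7, 9, 2, 1, 5]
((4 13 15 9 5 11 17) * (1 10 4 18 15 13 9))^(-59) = (1 5 15 9 18 4 17 10 11)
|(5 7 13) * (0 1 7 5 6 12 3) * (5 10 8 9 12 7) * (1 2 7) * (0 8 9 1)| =35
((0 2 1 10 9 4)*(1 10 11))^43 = (0 9 2 4 10)(1 11)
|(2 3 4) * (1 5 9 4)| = 6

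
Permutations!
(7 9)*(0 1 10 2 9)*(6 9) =(0 1 10 2 6 9 7) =[1, 10, 6, 3, 4, 5, 9, 0, 8, 7, 2]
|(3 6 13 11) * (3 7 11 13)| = |(13)(3 6)(7 11)| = 2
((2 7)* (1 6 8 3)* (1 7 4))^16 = (1 8 7 4 6 3 2)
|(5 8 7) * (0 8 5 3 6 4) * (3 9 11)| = 8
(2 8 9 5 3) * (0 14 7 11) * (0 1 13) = (0 14 7 11 1 13)(2 8 9 5 3) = [14, 13, 8, 2, 4, 3, 6, 11, 9, 5, 10, 1, 12, 0, 7]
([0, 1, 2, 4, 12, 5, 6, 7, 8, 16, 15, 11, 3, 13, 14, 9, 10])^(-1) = [0, 1, 2, 12, 3, 5, 6, 7, 8, 15, 16, 11, 4, 13, 14, 10, 9]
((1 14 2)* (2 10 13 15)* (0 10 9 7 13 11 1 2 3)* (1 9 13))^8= ((0 10 11 9 7 1 14 13 15 3))^8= (0 15 14 7 11)(1 9 10 3 13)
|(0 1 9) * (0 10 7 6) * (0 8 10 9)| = 4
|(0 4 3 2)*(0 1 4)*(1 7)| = |(1 4 3 2 7)| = 5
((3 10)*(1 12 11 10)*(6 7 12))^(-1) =(1 3 10 11 12 7 6)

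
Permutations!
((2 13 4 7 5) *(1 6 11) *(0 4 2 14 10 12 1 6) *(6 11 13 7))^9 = (0 12 14 7 13 4 1 10 5 2 6)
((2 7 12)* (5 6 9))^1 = ((2 7 12)(5 6 9))^1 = (2 7 12)(5 6 9)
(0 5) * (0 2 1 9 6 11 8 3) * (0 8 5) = (1 9 6 11 5 2)(3 8) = [0, 9, 1, 8, 4, 2, 11, 7, 3, 6, 10, 5]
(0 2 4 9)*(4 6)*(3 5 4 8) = [2, 1, 6, 5, 9, 4, 8, 7, 3, 0] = (0 2 6 8 3 5 4 9)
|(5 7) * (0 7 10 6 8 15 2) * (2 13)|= 9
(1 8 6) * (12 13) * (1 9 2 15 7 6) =(1 8)(2 15 7 6 9)(12 13) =[0, 8, 15, 3, 4, 5, 9, 6, 1, 2, 10, 11, 13, 12, 14, 7]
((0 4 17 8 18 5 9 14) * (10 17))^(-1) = (0 14 9 5 18 8 17 10 4)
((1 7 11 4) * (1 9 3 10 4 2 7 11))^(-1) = (1 7 2 11)(3 9 4 10)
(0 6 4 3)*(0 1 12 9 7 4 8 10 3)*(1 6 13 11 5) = (0 13 11 5 1 12 9 7 4)(3 6 8 10) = [13, 12, 2, 6, 0, 1, 8, 4, 10, 7, 3, 5, 9, 11]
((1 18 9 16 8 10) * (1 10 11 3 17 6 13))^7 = (1 17 8 18 6 11 9 13 3 16)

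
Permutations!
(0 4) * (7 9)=[4, 1, 2, 3, 0, 5, 6, 9, 8, 7]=(0 4)(7 9)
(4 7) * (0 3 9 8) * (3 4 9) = [4, 1, 2, 3, 7, 5, 6, 9, 0, 8] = (0 4 7 9 8)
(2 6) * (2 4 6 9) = (2 9)(4 6) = [0, 1, 9, 3, 6, 5, 4, 7, 8, 2]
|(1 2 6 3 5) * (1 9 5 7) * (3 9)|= 7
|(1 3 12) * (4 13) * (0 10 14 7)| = 12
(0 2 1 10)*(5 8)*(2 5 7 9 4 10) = (0 5 8 7 9 4 10)(1 2) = [5, 2, 1, 3, 10, 8, 6, 9, 7, 4, 0]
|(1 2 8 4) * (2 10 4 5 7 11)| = 15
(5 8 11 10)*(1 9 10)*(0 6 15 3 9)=(0 6 15 3 9 10 5 8 11 1)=[6, 0, 2, 9, 4, 8, 15, 7, 11, 10, 5, 1, 12, 13, 14, 3]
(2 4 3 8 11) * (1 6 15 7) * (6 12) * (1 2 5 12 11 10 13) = (1 11 5 12 6 15 7 2 4 3 8 10 13) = [0, 11, 4, 8, 3, 12, 15, 2, 10, 9, 13, 5, 6, 1, 14, 7]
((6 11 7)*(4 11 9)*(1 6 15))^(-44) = (1 7 4 6 15 11 9)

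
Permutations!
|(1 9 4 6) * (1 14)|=5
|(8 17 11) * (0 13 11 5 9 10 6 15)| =10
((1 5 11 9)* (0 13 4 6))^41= (0 13 4 6)(1 5 11 9)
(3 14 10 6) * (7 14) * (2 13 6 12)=(2 13 6 3 7 14 10 12)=[0, 1, 13, 7, 4, 5, 3, 14, 8, 9, 12, 11, 2, 6, 10]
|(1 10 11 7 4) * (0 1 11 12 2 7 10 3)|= |(0 1 3)(2 7 4 11 10 12)|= 6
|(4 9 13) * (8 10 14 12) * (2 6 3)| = |(2 6 3)(4 9 13)(8 10 14 12)| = 12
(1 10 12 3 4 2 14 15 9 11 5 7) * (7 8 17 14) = (1 10 12 3 4 2 7)(5 8 17 14 15 9 11) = [0, 10, 7, 4, 2, 8, 6, 1, 17, 11, 12, 5, 3, 13, 15, 9, 16, 14]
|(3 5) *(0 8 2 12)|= 4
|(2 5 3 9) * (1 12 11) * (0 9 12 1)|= |(0 9 2 5 3 12 11)|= 7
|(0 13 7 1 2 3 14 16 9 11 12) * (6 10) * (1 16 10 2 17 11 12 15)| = 60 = |(0 13 7 16 9 12)(1 17 11 15)(2 3 14 10 6)|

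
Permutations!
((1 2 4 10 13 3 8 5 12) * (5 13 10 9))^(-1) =((1 2 4 9 5 12)(3 8 13))^(-1) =(1 12 5 9 4 2)(3 13 8)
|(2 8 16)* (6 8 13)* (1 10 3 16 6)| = |(1 10 3 16 2 13)(6 8)| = 6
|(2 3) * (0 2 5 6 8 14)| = 7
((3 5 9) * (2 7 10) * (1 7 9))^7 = (10)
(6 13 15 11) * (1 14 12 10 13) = [0, 14, 2, 3, 4, 5, 1, 7, 8, 9, 13, 6, 10, 15, 12, 11] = (1 14 12 10 13 15 11 6)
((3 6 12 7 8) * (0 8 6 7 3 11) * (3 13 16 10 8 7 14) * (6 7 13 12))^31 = (0 13 16 10 8 11)(3 14)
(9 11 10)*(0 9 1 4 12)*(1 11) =[9, 4, 2, 3, 12, 5, 6, 7, 8, 1, 11, 10, 0] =(0 9 1 4 12)(10 11)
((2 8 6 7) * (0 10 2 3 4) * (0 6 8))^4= (0 10 2)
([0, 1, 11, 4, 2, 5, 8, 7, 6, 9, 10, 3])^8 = [0, 1, 2, 3, 4, 5, 6, 7, 8, 9, 10, 11]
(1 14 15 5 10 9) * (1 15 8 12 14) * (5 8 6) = [0, 1, 2, 3, 4, 10, 5, 7, 12, 15, 9, 11, 14, 13, 6, 8] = (5 10 9 15 8 12 14 6)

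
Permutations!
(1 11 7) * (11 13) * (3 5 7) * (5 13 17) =[0, 17, 2, 13, 4, 7, 6, 1, 8, 9, 10, 3, 12, 11, 14, 15, 16, 5] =(1 17 5 7)(3 13 11)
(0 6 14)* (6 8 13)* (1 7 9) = (0 8 13 6 14)(1 7 9) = [8, 7, 2, 3, 4, 5, 14, 9, 13, 1, 10, 11, 12, 6, 0]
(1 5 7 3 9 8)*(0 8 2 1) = [8, 5, 1, 9, 4, 7, 6, 3, 0, 2] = (0 8)(1 5 7 3 9 2)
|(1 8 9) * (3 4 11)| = |(1 8 9)(3 4 11)| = 3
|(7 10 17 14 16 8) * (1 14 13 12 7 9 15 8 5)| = |(1 14 16 5)(7 10 17 13 12)(8 9 15)| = 60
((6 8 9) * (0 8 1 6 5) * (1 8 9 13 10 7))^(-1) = ((0 9 5)(1 6 8 13 10 7))^(-1) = (0 5 9)(1 7 10 13 8 6)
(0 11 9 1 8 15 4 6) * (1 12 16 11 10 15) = (0 10 15 4 6)(1 8)(9 12 16 11) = [10, 8, 2, 3, 6, 5, 0, 7, 1, 12, 15, 9, 16, 13, 14, 4, 11]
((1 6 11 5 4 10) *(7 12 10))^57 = ((1 6 11 5 4 7 12 10))^57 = (1 6 11 5 4 7 12 10)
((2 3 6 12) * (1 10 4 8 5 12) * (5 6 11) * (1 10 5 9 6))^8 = ((1 5 12 2 3 11 9 6 10 4 8))^8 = (1 10 11 12 8 6 3 5 4 9 2)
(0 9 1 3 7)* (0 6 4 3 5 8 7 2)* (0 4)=(0 9 1 5 8 7 6)(2 4 3)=[9, 5, 4, 2, 3, 8, 0, 6, 7, 1]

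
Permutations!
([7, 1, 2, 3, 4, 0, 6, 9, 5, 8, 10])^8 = (10)(0 8 7 5 9)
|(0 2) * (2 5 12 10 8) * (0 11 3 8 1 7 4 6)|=8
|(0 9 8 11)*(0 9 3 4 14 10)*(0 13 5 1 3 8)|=28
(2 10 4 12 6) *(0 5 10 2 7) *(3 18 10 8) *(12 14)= (0 5 8 3 18 10 4 14 12 6 7)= [5, 1, 2, 18, 14, 8, 7, 0, 3, 9, 4, 11, 6, 13, 12, 15, 16, 17, 10]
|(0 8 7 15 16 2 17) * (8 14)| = |(0 14 8 7 15 16 2 17)| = 8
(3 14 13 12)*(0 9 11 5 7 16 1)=(0 9 11 5 7 16 1)(3 14 13 12)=[9, 0, 2, 14, 4, 7, 6, 16, 8, 11, 10, 5, 3, 12, 13, 15, 1]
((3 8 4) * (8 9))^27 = (3 4 8 9)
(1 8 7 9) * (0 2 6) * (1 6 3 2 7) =(0 7 9 6)(1 8)(2 3) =[7, 8, 3, 2, 4, 5, 0, 9, 1, 6]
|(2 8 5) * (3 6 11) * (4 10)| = 6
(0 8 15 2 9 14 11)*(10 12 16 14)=(0 8 15 2 9 10 12 16 14 11)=[8, 1, 9, 3, 4, 5, 6, 7, 15, 10, 12, 0, 16, 13, 11, 2, 14]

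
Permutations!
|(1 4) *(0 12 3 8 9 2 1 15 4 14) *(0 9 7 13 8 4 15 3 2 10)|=|(15)(0 12 2 1 14 9 10)(3 4)(7 13 8)|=42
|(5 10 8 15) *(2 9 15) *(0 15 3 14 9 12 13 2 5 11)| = 3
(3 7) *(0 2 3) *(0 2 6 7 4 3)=(0 6 7 2)(3 4)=[6, 1, 0, 4, 3, 5, 7, 2]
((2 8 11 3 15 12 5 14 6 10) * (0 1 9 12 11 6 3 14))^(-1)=(0 5 12 9 1)(2 10 6 8)(3 14 11 15)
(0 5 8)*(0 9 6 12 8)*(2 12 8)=[5, 1, 12, 3, 4, 0, 8, 7, 9, 6, 10, 11, 2]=(0 5)(2 12)(6 8 9)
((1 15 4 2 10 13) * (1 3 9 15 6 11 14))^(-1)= (1 14 11 6)(2 4 15 9 3 13 10)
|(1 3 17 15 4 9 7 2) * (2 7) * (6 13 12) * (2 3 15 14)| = 24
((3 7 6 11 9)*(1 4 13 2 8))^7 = ((1 4 13 2 8)(3 7 6 11 9))^7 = (1 13 8 4 2)(3 6 9 7 11)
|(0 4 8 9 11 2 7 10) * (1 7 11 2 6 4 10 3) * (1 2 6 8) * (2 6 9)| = |(0 10)(1 7 3 6 4)(2 11 8)| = 30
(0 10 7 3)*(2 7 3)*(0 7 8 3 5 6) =(0 10 5 6)(2 8 3 7) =[10, 1, 8, 7, 4, 6, 0, 2, 3, 9, 5]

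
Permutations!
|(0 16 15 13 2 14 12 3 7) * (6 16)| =|(0 6 16 15 13 2 14 12 3 7)| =10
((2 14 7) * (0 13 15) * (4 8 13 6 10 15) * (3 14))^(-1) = ((0 6 10 15)(2 3 14 7)(4 8 13))^(-1) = (0 15 10 6)(2 7 14 3)(4 13 8)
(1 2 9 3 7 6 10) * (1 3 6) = (1 2 9 6 10 3 7) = [0, 2, 9, 7, 4, 5, 10, 1, 8, 6, 3]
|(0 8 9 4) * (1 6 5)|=|(0 8 9 4)(1 6 5)|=12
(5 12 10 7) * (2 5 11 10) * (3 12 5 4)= (2 4 3 12)(7 11 10)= [0, 1, 4, 12, 3, 5, 6, 11, 8, 9, 7, 10, 2]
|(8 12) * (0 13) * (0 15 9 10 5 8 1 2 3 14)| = |(0 13 15 9 10 5 8 12 1 2 3 14)| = 12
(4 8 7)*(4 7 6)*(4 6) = (4 8) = [0, 1, 2, 3, 8, 5, 6, 7, 4]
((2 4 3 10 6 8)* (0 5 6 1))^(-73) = ((0 5 6 8 2 4 3 10 1))^(-73) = (0 1 10 3 4 2 8 6 5)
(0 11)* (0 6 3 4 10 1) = (0 11 6 3 4 10 1) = [11, 0, 2, 4, 10, 5, 3, 7, 8, 9, 1, 6]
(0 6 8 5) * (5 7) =(0 6 8 7 5) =[6, 1, 2, 3, 4, 0, 8, 5, 7]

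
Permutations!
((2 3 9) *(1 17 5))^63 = ((1 17 5)(2 3 9))^63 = (17)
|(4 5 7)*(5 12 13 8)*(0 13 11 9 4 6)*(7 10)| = 28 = |(0 13 8 5 10 7 6)(4 12 11 9)|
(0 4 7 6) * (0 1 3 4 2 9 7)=(0 2 9 7 6 1 3 4)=[2, 3, 9, 4, 0, 5, 1, 6, 8, 7]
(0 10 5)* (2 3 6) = (0 10 5)(2 3 6) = [10, 1, 3, 6, 4, 0, 2, 7, 8, 9, 5]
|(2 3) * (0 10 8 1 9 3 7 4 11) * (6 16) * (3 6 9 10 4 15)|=|(0 4 11)(1 10 8)(2 7 15 3)(6 16 9)|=12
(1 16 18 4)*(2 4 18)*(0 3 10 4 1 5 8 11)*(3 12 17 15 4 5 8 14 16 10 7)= (18)(0 12 17 15 4 8 11)(1 10 5 14 16 2)(3 7)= [12, 10, 1, 7, 8, 14, 6, 3, 11, 9, 5, 0, 17, 13, 16, 4, 2, 15, 18]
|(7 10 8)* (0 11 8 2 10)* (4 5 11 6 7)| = 12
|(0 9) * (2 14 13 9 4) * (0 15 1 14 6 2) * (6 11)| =30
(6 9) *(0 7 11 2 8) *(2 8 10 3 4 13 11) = (0 7 2 10 3 4 13 11 8)(6 9) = [7, 1, 10, 4, 13, 5, 9, 2, 0, 6, 3, 8, 12, 11]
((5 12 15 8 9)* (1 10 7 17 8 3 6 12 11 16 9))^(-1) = ((1 10 7 17 8)(3 6 12 15)(5 11 16 9))^(-1) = (1 8 17 7 10)(3 15 12 6)(5 9 16 11)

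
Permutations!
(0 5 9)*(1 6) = [5, 6, 2, 3, 4, 9, 1, 7, 8, 0] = (0 5 9)(1 6)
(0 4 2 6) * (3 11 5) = (0 4 2 6)(3 11 5) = [4, 1, 6, 11, 2, 3, 0, 7, 8, 9, 10, 5]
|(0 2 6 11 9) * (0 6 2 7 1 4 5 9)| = 8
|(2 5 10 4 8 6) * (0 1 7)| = 6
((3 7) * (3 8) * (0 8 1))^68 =(0 7 8 1 3)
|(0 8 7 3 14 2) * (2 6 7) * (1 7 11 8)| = 9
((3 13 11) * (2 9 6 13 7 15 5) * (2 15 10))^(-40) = ((2 9 6 13 11 3 7 10)(5 15))^(-40) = (15)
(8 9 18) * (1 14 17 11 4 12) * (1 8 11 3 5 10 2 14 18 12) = (1 18 11 4)(2 14 17 3 5 10)(8 9 12) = [0, 18, 14, 5, 1, 10, 6, 7, 9, 12, 2, 4, 8, 13, 17, 15, 16, 3, 11]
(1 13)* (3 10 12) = (1 13)(3 10 12) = [0, 13, 2, 10, 4, 5, 6, 7, 8, 9, 12, 11, 3, 1]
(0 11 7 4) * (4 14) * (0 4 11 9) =(0 9)(7 14 11) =[9, 1, 2, 3, 4, 5, 6, 14, 8, 0, 10, 7, 12, 13, 11]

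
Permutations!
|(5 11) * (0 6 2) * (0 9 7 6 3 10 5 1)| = |(0 3 10 5 11 1)(2 9 7 6)| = 12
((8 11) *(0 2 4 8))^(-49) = (0 2 4 8 11)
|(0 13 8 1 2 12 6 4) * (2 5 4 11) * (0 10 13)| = 12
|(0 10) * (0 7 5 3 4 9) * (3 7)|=10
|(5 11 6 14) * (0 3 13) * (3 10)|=4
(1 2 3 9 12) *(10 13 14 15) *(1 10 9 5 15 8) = (1 2 3 5 15 9 12 10 13 14 8) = [0, 2, 3, 5, 4, 15, 6, 7, 1, 12, 13, 11, 10, 14, 8, 9]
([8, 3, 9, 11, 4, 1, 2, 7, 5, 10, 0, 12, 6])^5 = [11, 2, 5, 9, 4, 6, 8, 7, 12, 1, 3, 10, 0]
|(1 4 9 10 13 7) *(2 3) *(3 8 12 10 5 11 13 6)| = |(1 4 9 5 11 13 7)(2 8 12 10 6 3)| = 42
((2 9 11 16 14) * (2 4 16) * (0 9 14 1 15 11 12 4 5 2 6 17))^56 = ((0 9 12 4 16 1 15 11 6 17)(2 14 5))^56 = (0 15 12 6 16)(1 9 11 4 17)(2 5 14)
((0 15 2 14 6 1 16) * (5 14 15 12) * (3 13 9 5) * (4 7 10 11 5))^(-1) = ((0 12 3 13 9 4 7 10 11 5 14 6 1 16)(2 15))^(-1) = (0 16 1 6 14 5 11 10 7 4 9 13 3 12)(2 15)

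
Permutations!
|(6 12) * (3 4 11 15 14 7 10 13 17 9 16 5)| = |(3 4 11 15 14 7 10 13 17 9 16 5)(6 12)| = 12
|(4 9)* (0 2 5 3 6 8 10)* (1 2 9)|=10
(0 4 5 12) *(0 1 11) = [4, 11, 2, 3, 5, 12, 6, 7, 8, 9, 10, 0, 1] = (0 4 5 12 1 11)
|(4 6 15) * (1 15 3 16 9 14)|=|(1 15 4 6 3 16 9 14)|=8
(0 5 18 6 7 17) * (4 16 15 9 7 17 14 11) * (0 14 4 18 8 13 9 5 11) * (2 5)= (0 11 18 6 17 14)(2 5 8 13 9 7 4 16 15)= [11, 1, 5, 3, 16, 8, 17, 4, 13, 7, 10, 18, 12, 9, 0, 2, 15, 14, 6]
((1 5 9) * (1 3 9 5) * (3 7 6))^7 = (3 6 7 9)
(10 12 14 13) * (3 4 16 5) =(3 4 16 5)(10 12 14 13) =[0, 1, 2, 4, 16, 3, 6, 7, 8, 9, 12, 11, 14, 10, 13, 15, 5]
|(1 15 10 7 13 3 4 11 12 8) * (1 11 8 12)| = 9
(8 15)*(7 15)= (7 15 8)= [0, 1, 2, 3, 4, 5, 6, 15, 7, 9, 10, 11, 12, 13, 14, 8]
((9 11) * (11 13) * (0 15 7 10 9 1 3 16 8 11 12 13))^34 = ((0 15 7 10 9)(1 3 16 8 11)(12 13))^34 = (0 9 10 7 15)(1 11 8 16 3)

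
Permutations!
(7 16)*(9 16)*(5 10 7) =[0, 1, 2, 3, 4, 10, 6, 9, 8, 16, 7, 11, 12, 13, 14, 15, 5] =(5 10 7 9 16)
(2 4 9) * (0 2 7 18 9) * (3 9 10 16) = (0 2 4)(3 9 7 18 10 16) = [2, 1, 4, 9, 0, 5, 6, 18, 8, 7, 16, 11, 12, 13, 14, 15, 3, 17, 10]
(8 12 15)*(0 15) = [15, 1, 2, 3, 4, 5, 6, 7, 12, 9, 10, 11, 0, 13, 14, 8] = (0 15 8 12)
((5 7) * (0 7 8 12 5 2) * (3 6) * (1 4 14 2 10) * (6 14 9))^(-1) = ((0 7 10 1 4 9 6 3 14 2)(5 8 12))^(-1) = (0 2 14 3 6 9 4 1 10 7)(5 12 8)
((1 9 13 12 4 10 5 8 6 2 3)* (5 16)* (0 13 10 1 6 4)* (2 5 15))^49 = (0 13 12)(1 2 4 15 8 16 5 10 6 9 3)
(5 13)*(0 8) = [8, 1, 2, 3, 4, 13, 6, 7, 0, 9, 10, 11, 12, 5] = (0 8)(5 13)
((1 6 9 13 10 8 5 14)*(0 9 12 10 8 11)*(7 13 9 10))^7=(0 10 11)(1 14 5 8 13 7 12 6)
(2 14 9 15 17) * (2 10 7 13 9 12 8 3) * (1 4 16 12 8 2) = (1 4 16 12 2 14 8 3)(7 13 9 15 17 10) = [0, 4, 14, 1, 16, 5, 6, 13, 3, 15, 7, 11, 2, 9, 8, 17, 12, 10]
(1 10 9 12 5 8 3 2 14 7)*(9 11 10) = (1 9 12 5 8 3 2 14 7)(10 11) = [0, 9, 14, 2, 4, 8, 6, 1, 3, 12, 11, 10, 5, 13, 7]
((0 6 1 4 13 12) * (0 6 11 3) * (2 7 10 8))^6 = ((0 11 3)(1 4 13 12 6)(2 7 10 8))^6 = (1 4 13 12 6)(2 10)(7 8)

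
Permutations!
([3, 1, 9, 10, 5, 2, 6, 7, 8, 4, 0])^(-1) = (0 10 3)(2 5 4 9)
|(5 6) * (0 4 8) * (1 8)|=|(0 4 1 8)(5 6)|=4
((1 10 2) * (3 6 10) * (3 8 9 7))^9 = ((1 8 9 7 3 6 10 2))^9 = (1 8 9 7 3 6 10 2)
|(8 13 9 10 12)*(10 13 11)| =|(8 11 10 12)(9 13)| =4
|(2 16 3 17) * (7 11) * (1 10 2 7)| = 8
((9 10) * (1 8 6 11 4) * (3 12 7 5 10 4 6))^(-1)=(1 4 9 10 5 7 12 3 8)(6 11)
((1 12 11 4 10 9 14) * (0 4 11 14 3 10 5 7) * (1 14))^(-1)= (14)(0 7 5 4)(1 12)(3 9 10)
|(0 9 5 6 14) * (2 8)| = 10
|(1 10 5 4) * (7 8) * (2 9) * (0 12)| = 4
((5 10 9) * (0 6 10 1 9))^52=((0 6 10)(1 9 5))^52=(0 6 10)(1 9 5)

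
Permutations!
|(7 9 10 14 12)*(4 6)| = |(4 6)(7 9 10 14 12)| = 10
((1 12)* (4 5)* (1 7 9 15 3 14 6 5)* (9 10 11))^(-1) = (1 4 5 6 14 3 15 9 11 10 7 12)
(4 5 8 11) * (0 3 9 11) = (0 3 9 11 4 5 8) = [3, 1, 2, 9, 5, 8, 6, 7, 0, 11, 10, 4]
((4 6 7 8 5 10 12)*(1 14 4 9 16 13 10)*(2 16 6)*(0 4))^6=(0 12 1 13 8 2 6)(4 9 14 10 5 16 7)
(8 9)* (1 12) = (1 12)(8 9) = [0, 12, 2, 3, 4, 5, 6, 7, 9, 8, 10, 11, 1]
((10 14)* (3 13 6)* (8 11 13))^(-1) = (3 6 13 11 8)(10 14)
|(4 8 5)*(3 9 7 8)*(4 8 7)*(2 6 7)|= |(2 6 7)(3 9 4)(5 8)|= 6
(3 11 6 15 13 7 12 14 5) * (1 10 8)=(1 10 8)(3 11 6 15 13 7 12 14 5)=[0, 10, 2, 11, 4, 3, 15, 12, 1, 9, 8, 6, 14, 7, 5, 13]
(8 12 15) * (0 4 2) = (0 4 2)(8 12 15) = [4, 1, 0, 3, 2, 5, 6, 7, 12, 9, 10, 11, 15, 13, 14, 8]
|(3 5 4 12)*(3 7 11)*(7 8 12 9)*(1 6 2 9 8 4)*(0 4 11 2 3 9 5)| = 12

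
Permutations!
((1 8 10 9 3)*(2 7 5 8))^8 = (10)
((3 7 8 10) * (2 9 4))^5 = (2 4 9)(3 7 8 10)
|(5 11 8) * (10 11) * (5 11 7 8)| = |(5 10 7 8 11)| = 5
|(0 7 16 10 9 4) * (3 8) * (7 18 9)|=|(0 18 9 4)(3 8)(7 16 10)|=12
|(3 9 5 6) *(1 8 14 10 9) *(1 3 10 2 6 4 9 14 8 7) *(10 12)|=30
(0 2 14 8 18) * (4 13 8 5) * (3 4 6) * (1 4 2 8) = [8, 4, 14, 2, 13, 6, 3, 7, 18, 9, 10, 11, 12, 1, 5, 15, 16, 17, 0] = (0 8 18)(1 4 13)(2 14 5 6 3)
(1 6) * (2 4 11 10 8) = (1 6)(2 4 11 10 8) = [0, 6, 4, 3, 11, 5, 1, 7, 2, 9, 8, 10]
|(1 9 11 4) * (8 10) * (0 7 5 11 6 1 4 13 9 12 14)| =|(0 7 5 11 13 9 6 1 12 14)(8 10)| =10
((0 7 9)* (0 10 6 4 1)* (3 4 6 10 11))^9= (0 9 3 1 7 11 4)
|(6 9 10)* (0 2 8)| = 3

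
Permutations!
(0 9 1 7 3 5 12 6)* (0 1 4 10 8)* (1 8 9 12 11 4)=(0 12 6 8)(1 7 3 5 11 4 10 9)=[12, 7, 2, 5, 10, 11, 8, 3, 0, 1, 9, 4, 6]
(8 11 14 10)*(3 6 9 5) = (3 6 9 5)(8 11 14 10) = [0, 1, 2, 6, 4, 3, 9, 7, 11, 5, 8, 14, 12, 13, 10]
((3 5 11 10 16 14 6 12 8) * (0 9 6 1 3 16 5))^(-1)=(0 3 1 14 16 8 12 6 9)(5 10 11)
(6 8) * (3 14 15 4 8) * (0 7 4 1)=(0 7 4 8 6 3 14 15 1)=[7, 0, 2, 14, 8, 5, 3, 4, 6, 9, 10, 11, 12, 13, 15, 1]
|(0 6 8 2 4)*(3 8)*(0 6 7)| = 10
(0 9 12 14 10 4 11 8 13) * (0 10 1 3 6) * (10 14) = (0 9 12 10 4 11 8 13 14 1 3 6) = [9, 3, 2, 6, 11, 5, 0, 7, 13, 12, 4, 8, 10, 14, 1]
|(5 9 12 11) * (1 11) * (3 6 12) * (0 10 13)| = |(0 10 13)(1 11 5 9 3 6 12)| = 21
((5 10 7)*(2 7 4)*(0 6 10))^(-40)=((0 6 10 4 2 7 5))^(-40)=(0 10 2 5 6 4 7)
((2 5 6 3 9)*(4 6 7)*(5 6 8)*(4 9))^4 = (2 8)(3 7)(4 9)(5 6)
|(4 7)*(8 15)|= 2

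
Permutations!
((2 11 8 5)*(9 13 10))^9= (13)(2 11 8 5)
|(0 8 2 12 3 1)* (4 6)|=|(0 8 2 12 3 1)(4 6)|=6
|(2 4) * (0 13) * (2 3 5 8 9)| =6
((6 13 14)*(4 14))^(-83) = ((4 14 6 13))^(-83) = (4 14 6 13)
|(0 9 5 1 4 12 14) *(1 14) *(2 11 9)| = 6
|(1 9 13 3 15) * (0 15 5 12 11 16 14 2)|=|(0 15 1 9 13 3 5 12 11 16 14 2)|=12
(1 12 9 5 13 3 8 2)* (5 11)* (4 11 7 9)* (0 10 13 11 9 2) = [10, 12, 1, 8, 9, 11, 6, 2, 0, 7, 13, 5, 4, 3] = (0 10 13 3 8)(1 12 4 9 7 2)(5 11)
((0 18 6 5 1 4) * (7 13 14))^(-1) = (0 4 1 5 6 18)(7 14 13)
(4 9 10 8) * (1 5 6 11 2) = [0, 5, 1, 3, 9, 6, 11, 7, 4, 10, 8, 2] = (1 5 6 11 2)(4 9 10 8)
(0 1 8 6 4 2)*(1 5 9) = (0 5 9 1 8 6 4 2) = [5, 8, 0, 3, 2, 9, 4, 7, 6, 1]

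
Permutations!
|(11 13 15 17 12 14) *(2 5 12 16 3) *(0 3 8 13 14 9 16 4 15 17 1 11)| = 15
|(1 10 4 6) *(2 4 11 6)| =|(1 10 11 6)(2 4)| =4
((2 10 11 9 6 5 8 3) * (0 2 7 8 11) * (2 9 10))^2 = ((0 9 6 5 11 10)(3 7 8))^2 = (0 6 11)(3 8 7)(5 10 9)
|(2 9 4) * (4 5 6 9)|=6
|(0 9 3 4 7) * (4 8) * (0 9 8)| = 6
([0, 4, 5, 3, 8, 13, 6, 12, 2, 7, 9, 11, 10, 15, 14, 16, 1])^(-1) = (1 16 15 13 5 2 8 4)(7 9 10 12)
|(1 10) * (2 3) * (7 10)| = 6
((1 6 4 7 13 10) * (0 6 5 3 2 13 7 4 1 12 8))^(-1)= (0 8 12 10 13 2 3 5 1 6)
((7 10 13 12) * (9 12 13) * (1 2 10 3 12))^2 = ((13)(1 2 10 9)(3 12 7))^2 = (13)(1 10)(2 9)(3 7 12)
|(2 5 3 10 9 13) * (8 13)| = 7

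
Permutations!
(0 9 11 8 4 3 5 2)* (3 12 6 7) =[9, 1, 0, 5, 12, 2, 7, 3, 4, 11, 10, 8, 6] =(0 9 11 8 4 12 6 7 3 5 2)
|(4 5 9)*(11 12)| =6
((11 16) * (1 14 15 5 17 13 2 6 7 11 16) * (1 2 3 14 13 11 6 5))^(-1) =((1 13 3 14 15)(2 5 17 11)(6 7))^(-1) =(1 15 14 3 13)(2 11 17 5)(6 7)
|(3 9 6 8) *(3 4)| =|(3 9 6 8 4)| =5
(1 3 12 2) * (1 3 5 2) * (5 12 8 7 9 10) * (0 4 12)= (0 4 12 1)(2 3 8 7 9 10 5)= [4, 0, 3, 8, 12, 2, 6, 9, 7, 10, 5, 11, 1]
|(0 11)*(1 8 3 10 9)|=|(0 11)(1 8 3 10 9)|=10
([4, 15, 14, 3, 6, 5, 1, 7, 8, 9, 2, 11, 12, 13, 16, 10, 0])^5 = (0 10 4 2 6 14 1 16 15)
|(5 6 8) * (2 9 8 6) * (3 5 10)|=6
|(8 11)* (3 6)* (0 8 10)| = |(0 8 11 10)(3 6)| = 4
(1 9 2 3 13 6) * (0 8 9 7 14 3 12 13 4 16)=(0 8 9 2 12 13 6 1 7 14 3 4 16)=[8, 7, 12, 4, 16, 5, 1, 14, 9, 2, 10, 11, 13, 6, 3, 15, 0]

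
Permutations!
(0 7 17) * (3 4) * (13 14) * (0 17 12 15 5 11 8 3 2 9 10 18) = [7, 1, 9, 4, 2, 11, 6, 12, 3, 10, 18, 8, 15, 14, 13, 5, 16, 17, 0] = (0 7 12 15 5 11 8 3 4 2 9 10 18)(13 14)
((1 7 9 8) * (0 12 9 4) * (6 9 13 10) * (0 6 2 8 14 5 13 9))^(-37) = (0 9 5 10 8 7 6 12 14 13 2 1 4)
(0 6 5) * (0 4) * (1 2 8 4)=(0 6 5 1 2 8 4)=[6, 2, 8, 3, 0, 1, 5, 7, 4]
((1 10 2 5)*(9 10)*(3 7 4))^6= (1 9 10 2 5)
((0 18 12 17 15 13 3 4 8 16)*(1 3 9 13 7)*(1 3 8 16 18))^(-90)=(0 4 7 17 18 1 16 3 15 12 8)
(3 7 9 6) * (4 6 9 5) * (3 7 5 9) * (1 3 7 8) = (1 3 5 4 6 8)(7 9) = [0, 3, 2, 5, 6, 4, 8, 9, 1, 7]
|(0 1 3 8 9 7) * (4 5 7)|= |(0 1 3 8 9 4 5 7)|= 8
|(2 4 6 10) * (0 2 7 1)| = |(0 2 4 6 10 7 1)| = 7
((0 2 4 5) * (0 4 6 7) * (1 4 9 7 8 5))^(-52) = (0 5 2 9 6 7 8)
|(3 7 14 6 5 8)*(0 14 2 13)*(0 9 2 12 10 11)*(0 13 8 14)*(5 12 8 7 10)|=|(2 7 8 3 10 11 13 9)(5 14 6 12)|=8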